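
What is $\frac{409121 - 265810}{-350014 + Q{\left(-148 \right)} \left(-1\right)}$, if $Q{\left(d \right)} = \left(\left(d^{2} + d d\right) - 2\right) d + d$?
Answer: $\frac{143311}{6133422} \approx 0.023366$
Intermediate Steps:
$Q{\left(d \right)} = d + d \left(-2 + 2 d^{2}\right)$ ($Q{\left(d \right)} = \left(\left(d^{2} + d^{2}\right) - 2\right) d + d = \left(2 d^{2} - 2\right) d + d = \left(-2 + 2 d^{2}\right) d + d = d \left(-2 + 2 d^{2}\right) + d = d + d \left(-2 + 2 d^{2}\right)$)
$\frac{409121 - 265810}{-350014 + Q{\left(-148 \right)} \left(-1\right)} = \frac{409121 - 265810}{-350014 + \left(\left(-1\right) \left(-148\right) + 2 \left(-148\right)^{3}\right) \left(-1\right)} = \frac{143311}{-350014 + \left(148 + 2 \left(-3241792\right)\right) \left(-1\right)} = \frac{143311}{-350014 + \left(148 - 6483584\right) \left(-1\right)} = \frac{143311}{-350014 - -6483436} = \frac{143311}{-350014 + 6483436} = \frac{143311}{6133422}$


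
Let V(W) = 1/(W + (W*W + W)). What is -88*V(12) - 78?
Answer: -1649/21 ≈ -78.524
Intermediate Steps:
V(W) = 1/(W**2 + 2*W) (V(W) = 1/(W + (W**2 + W)) = 1/(W + (W + W**2)) = 1/(W**2 + 2*W))
-88*V(12) - 78 = -88/(12*(2 + 12)) - 78 = -22/(3*14) - 78 = -88*1/168 - 78 = -11/21 - 78 = -1649/21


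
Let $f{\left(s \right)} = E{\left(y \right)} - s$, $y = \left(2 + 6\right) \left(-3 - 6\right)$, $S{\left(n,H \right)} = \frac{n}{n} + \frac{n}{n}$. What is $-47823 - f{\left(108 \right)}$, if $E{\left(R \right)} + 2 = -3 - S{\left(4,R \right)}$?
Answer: $-47708$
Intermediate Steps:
$S{\left(n,H \right)} = 2$ ($S{\left(n,H \right)} = 1 + 1 = 2$)
$y = -72$ ($y = 8 \left(-9\right) = -72$)
$E{\left(R \right)} = -7$ ($E{\left(R \right)} = -2 - 5 = -7$)
$f{\left(s \right)} = -7 - s$
$-47823 - f{\left(108 \right)} = -47823 - \left(-7 - 108\right) = -47823 - -115 = -47823 + 115 = -47708$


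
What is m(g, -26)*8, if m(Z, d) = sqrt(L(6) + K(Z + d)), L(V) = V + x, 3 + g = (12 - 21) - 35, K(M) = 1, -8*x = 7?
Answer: 14*sqrt(2) ≈ 19.799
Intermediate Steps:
x = -7/8 (x = -1/8*7 = -7/8 ≈ -0.87500)
g = -47 (g = -3 + ((12 - 21) - 35) = -3 + (-9 - 35) = -3 - 44 = -47)
L(V) = -7/8 + V (L(V) = V - 7/8 = -7/8 + V)
m(Z, d) = 7*sqrt(2)/4 (m(Z, d) = sqrt((-7/8 + 6) + 1) = sqrt(41/8 + 1) = sqrt(49/8) = 7*sqrt(2)/4)
m(g, -26)*8 = (7*sqrt(2)/4)*8 = 14*sqrt(2)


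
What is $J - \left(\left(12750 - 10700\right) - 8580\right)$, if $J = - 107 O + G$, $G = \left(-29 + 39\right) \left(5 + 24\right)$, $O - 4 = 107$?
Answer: $-5057$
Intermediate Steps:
$O = 111$ ($O = 4 + 107 = 111$)
$G = 290$ ($G = 10 \cdot 29 = 290$)
$J = -11587$ ($J = \left(-107\right) 111 + 290 = -11877 + 290 = -11587$)
$J - \left(\left(12750 - 10700\right) - 8580\right) = -11587 - \left(\left(12750 - 10700\right) - 8580\right) = -11587 - \left(2050 - 8580\right) = -11587 - -6530 = -11587 + 6530 = -5057$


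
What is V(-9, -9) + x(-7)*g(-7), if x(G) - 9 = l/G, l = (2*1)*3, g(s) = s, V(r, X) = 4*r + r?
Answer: -102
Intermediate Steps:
V(r, X) = 5*r
l = 6 (l = 2*3 = 6)
x(G) = 9 + 6/G
V(-9, -9) + x(-7)*g(-7) = 5*(-9) + (9 + 6/(-7))*(-7) = -45 + (9 + 6*(-⅐))*(-7) = -45 + (9 - 6/7)*(-7) = -45 + (57/7)*(-7) = -45 - 57 = -102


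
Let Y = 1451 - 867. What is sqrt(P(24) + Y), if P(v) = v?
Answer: 4*sqrt(38) ≈ 24.658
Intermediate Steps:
Y = 584
sqrt(P(24) + Y) = sqrt(24 + 584) = sqrt(608) = 4*sqrt(38)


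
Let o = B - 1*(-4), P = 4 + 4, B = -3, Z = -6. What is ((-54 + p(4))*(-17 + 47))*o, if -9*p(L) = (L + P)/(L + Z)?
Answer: -1600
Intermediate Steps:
P = 8
p(L) = -(8 + L)/(9*(-6 + L)) (p(L) = -(L + 8)/(9*(L - 6)) = -(8 + L)/(9*(-6 + L)))
o = 1 (o = -3 - 1*(-4) = -3 + 4 = 1)
((-54 + p(4))*(-17 + 47))*o = ((-54 + (-8 - 1*4)/(9*(-6 + 4)))*(-17 + 47))*1 = ((-54 + (1/9)*(-8 - 4)/(-2))*30)*1 = ((-54 + (1/9)*(-1/2)*(-12))*30)*1 = ((-54 + 2/3)*30)*1 = -160/3*30*1 = -1600*1 = -1600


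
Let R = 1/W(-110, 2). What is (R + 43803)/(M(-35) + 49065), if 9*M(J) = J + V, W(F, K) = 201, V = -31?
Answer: 8804404/9860591 ≈ 0.89289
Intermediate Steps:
M(J) = -31/9 + J/9 (M(J) = (J - 31)/9 = (-31 + J)/9 = -31/9 + J/9)
R = 1/201 ≈ 0.0049751
(R + 43803)/(M(-35) + 49065) = (1/201 + 43803)/((-31/9 + (⅑)*(-35)) + 49065) = 8804404/(201*((-31/9 - 35/9) + 49065)) = 8804404/(201*(-22/3 + 49065)) = 8804404/(201*(147173/3)) = (8804404/201)*(3/147173) = 8804404/9860591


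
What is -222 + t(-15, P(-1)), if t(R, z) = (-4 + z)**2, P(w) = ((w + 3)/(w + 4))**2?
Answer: -16958/81 ≈ -209.36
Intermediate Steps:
P(w) = (3 + w)**2/(4 + w)**2 (P(w) = ((3 + w)/(4 + w))**2 = (3 + w)**2/(4 + w)**2)
-222 + t(-15, P(-1)) = -222 + (-4 + (3 - 1)**2/(4 - 1)**2)**2 = -222 + (-4 + 2**2/3**2)**2 = -222 + (-4 + 4*(1/9))**2 = -222 + (-4 + 4/9)**2 = -222 + (-32/9)**2 = -222 + 1024/81 = -16958/81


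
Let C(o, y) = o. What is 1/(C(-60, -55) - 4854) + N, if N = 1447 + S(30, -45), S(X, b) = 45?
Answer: 7331687/4914 ≈ 1492.0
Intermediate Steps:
N = 1492 (N = 1447 + 45 = 1492)
1/(C(-60, -55) - 4854) + N = 1/(-60 - 4854) + 1492 = 1/(-4914) + 1492 = -1/4914 + 1492 = 7331687/4914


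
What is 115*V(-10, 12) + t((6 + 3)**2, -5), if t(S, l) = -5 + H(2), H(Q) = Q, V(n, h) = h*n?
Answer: -13803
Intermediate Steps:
t(S, l) = -3 (t(S, l) = -5 + 2 = -3)
115*V(-10, 12) + t((6 + 3)**2, -5) = 115*(12*(-10)) - 3 = 115*(-120) - 3 = -13800 - 3 = -13803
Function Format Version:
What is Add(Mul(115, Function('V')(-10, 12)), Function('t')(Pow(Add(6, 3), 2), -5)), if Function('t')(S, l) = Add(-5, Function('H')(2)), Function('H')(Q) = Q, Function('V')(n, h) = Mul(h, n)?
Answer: -13803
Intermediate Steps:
Function('t')(S, l) = -3 (Function('t')(S, l) = Add(-5, 2) = -3)
Add(Mul(115, Function('V')(-10, 12)), Function('t')(Pow(Add(6, 3), 2), -5)) = Add(Mul(115, Mul(12, -10)), -3) = Add(Mul(115, -120), -3) = Add(-13800, -3) = -13803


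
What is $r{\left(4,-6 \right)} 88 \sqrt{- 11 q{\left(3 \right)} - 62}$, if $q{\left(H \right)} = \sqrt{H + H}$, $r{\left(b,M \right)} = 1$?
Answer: $88 \sqrt{-62 - 11 \sqrt{6}} \approx 829.93 i$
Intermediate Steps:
$q{\left(H \right)} = \sqrt{2} \sqrt{H}$ ($q{\left(H \right)} = \sqrt{2 H} = \sqrt{2} \sqrt{H}$)
$r{\left(4,-6 \right)} 88 \sqrt{- 11 q{\left(3 \right)} - 62} = 1 \cdot 88 \sqrt{- 11 \sqrt{2} \sqrt{3} - 62} = 88 \sqrt{- 11 \sqrt{6} - 62} = 88 \sqrt{-62 - 11 \sqrt{6}}$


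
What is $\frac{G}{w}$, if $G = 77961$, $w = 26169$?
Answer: $\frac{1999}{671} \approx 2.9791$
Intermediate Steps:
$\frac{G}{w} = \frac{77961}{26169} = 77961 \cdot \frac{1}{26169} = \frac{1999}{671}$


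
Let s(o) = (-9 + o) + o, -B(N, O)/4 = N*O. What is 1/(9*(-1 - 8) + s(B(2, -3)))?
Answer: -1/42 ≈ -0.023810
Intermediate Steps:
B(N, O) = -4*N*O
s(o) = -9 + 2*o
1/(9*(-1 - 8) + s(B(2, -3))) = 1/(9*(-1 - 8) + (-9 + 2*(-4*2*(-3)))) = 1/(9*(-9) + (-9 + 2*24)) = 1/(-81 + (-9 + 48)) = 1/(-81 + 39) = 1/(-42) = -1/42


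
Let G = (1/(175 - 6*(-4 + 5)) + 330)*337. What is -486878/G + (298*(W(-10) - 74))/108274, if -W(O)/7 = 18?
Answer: -116618771138/23662687193 ≈ -4.9284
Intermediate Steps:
W(O) = -126 (W(O) = -7*18 = -126)
G = 18794827/169 (G = (1/(175 - 6*1) + 330)*337 = (1/(175 - 6) + 330)*337 = (1/169 + 330)*337 = (55771/169)*337 = 18794827/169 ≈ 1.1121e+5)
-486878/G + (298*(W(-10) - 74))/108274 = -486878/18794827/169 + (298*(-126 - 74))/108274 = -486878*169/18794827 + (298*(-200))*(1/108274) = -82282382/18794827 - 59600*1/108274 = -82282382/18794827 - 29800/54137 = -116618771138/23662687193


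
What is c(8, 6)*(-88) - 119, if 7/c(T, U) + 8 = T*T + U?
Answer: -3997/31 ≈ -128.94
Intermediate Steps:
c(T, U) = 7/(-8 + U + T**2) (c(T, U) = 7/(-8 + (T*T + U)) = 7/(-8 + (T**2 + U)) = 7/(-8 + (U + T**2)) = 7/(-8 + U + T**2))
c(8, 6)*(-88) - 119 = (7/(-8 + 6 + 8**2))*(-88) - 119 = (7/(-8 + 6 + 64))*(-88) - 119 = (7/62)*(-88) - 119 = -308/31 - 119 = -3997/31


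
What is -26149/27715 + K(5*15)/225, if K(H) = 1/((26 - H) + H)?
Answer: -30588787/32426550 ≈ -0.94333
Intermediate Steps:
K(H) = 1/26
-26149/27715 + K(5*15)/225 = -26149/27715 + (1/26)/225 = -26149*1/27715 + (1/26)*(1/225) = -26149/27715 + 1/5850 = -30588787/32426550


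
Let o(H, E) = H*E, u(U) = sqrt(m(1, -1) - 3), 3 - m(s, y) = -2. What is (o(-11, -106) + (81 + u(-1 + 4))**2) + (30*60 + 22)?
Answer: 9551 + 162*sqrt(2) ≈ 9780.1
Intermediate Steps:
m(s, y) = 5 (m(s, y) = 3 - 1*(-2) = 3 + 2 = 5)
u(U) = sqrt(2) (u(U) = sqrt(5 - 3) = sqrt(2))
o(H, E) = E*H
(o(-11, -106) + (81 + u(-1 + 4))**2) + (30*60 + 22) = (-106*(-11) + (81 + sqrt(2))**2) + (30*60 + 22) = (1166 + (81 + sqrt(2))**2) + (1800 + 22) = (1166 + (81 + sqrt(2))**2) + 1822 = 2988 + (81 + sqrt(2))**2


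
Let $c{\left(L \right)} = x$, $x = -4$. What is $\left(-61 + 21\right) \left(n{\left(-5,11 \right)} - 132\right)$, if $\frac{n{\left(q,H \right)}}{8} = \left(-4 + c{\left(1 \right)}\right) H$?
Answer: $33440$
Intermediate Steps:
$c{\left(L \right)} = -4$
$n{\left(q,H \right)} = - 64 H$ ($n{\left(q,H \right)} = 8 \left(-4 - 4\right) H = 8 \left(- 8 H\right) = - 64 H$)
$\left(-61 + 21\right) \left(n{\left(-5,11 \right)} - 132\right) = \left(-61 + 21\right) \left(\left(-64\right) 11 - 132\right) = - 40 \left(-704 - 132\right) = \left(-40\right) \left(-836\right) = 33440$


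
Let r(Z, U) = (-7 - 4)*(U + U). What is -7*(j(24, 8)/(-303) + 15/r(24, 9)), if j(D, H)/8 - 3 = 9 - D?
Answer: -11249/6666 ≈ -1.6875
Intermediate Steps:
r(Z, U) = -22*U
j(D, H) = 96 - 8*D (j(D, H) = 24 + 8*(9 - D) = 24 + (72 - 8*D) = 96 - 8*D)
-7*(j(24, 8)/(-303) + 15/r(24, 9)) = -7*((96 - 8*24)/(-303) + 15/((-22*9))) = -7*((96 - 192)*(-1/303) + 15/(-198)) = -7*(-96*(-1/303) + 15*(-1/198)) = -7*(32/101 - 5/66) = -7*1607/6666 = -11249/6666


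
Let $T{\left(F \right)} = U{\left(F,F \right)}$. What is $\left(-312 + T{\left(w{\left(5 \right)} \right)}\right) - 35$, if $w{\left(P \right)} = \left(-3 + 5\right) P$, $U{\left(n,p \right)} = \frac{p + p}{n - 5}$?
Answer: $-343$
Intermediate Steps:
$U{\left(n,p \right)} = \frac{2 p}{-5 + n}$
$w{\left(P \right)} = 2 P$
$T{\left(F \right)} = \frac{2 F}{-5 + F}$
$\left(-312 + T{\left(w{\left(5 \right)} \right)}\right) - 35 = \left(-312 + \frac{2 \cdot 2 \cdot 5}{-5 + 2 \cdot 5}\right) - 35 = \left(-312 + 2 \cdot 10 \frac{1}{-5 + 10}\right) - 35 = \left(-312 + 2 \cdot 10 \cdot \frac{1}{5}\right) - 35 = \left(-312 + 4\right) - 35 = -308 - 35 = -343$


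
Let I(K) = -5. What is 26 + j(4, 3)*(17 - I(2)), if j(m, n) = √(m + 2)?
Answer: 26 + 22*√6 ≈ 79.889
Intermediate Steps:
j(m, n) = √(2 + m)
26 + j(4, 3)*(17 - I(2)) = 26 + √(2 + 4)*(17 - 1*(-5)) = 26 + √6*(17 + 5) = 26 + √6*22 = 26 + 22*√6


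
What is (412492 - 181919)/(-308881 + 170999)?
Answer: -230573/137882 ≈ -1.6722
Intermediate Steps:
(412492 - 181919)/(-308881 + 170999) = 230573/(-137882) = 230573*(-1/137882) = -230573/137882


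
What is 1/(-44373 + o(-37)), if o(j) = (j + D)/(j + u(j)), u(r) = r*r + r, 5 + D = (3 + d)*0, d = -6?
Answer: -185/8209011 ≈ -2.2536e-5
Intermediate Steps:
D = -5 (D = -5 + (3 - 6)*0 = -5 - 3*0 = -5 + 0 = -5)
u(r) = r + r**2 (u(r) = r**2 + r = r + r**2)
o(j) = (-5 + j)/(j + j*(1 + j)) (o(j) = (j - 5)/(j + j*(1 + j)) = (-5 + j)/(j + j*(1 + j)))
1/(-44373 + o(-37)) = 1/(-44373 + (-5 - 37)/((-37)*(2 - 37))) = 1/(-44373 - 1/37*(-42)/(-35)) = 1/(-44373 - 1/37*(-1/35)*(-42)) = 1/(-44373 - 6/185) = 1/(-8209011/185) = -185/8209011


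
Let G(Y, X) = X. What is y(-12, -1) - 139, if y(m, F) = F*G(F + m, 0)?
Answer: -139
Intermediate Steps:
y(m, F) = 0 (y(m, F) = F*0 = 0)
y(-12, -1) - 139 = 0 - 139 = -139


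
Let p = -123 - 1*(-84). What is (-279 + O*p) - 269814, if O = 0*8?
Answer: -270093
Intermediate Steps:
p = -39 (p = -123 + 84 = -39)
O = 0
(-279 + O*p) - 269814 = (-279 + 0*(-39)) - 269814 = (-279 + 0) - 269814 = -279 - 269814 = -270093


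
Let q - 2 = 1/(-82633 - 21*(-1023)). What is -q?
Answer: -122299/61150 ≈ -2.0000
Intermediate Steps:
q = 122299/61150 (q = 2 + 1/(-82633 - 21*(-1023)) = 2 + 1/(-82633 + 21483) = 2 + 1/(-61150) = 2 - 1/61150 = 122299/61150 ≈ 2.0000)
-q = -1*122299/61150 = -122299/61150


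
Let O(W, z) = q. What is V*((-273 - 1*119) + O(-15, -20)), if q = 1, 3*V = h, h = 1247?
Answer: -487577/3 ≈ -1.6253e+5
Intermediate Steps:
V = 1247/3 (V = (1/3)*1247 = 1247/3 ≈ 415.67)
O(W, z) = 1
V*((-273 - 1*119) + O(-15, -20)) = 1247*((-273 - 1*119) + 1)/3 = 1247*((-273 - 119) + 1)/3 = 1247*(-392 + 1)/3 = (1247/3)*(-391) = -487577/3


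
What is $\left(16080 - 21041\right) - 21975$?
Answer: $-26936$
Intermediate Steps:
$\left(16080 - 21041\right) - 21975 = -4961 - 21975 = -26936$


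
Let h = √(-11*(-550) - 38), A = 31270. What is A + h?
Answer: 31270 + 6*√167 ≈ 31348.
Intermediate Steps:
h = 6*√167 (h = √(6050 - 38) = √6012 = 6*√167 ≈ 77.537)
A + h = 31270 + 6*√167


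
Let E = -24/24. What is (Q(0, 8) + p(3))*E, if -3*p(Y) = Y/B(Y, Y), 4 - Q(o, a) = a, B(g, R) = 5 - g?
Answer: 9/2 ≈ 4.5000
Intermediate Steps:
Q(o, a) = 4 - a
p(Y) = -Y/(3*(5 - Y))
E = -1 (E = -24*1/24 = -1)
(Q(0, 8) + p(3))*E = ((4 - 1*8) + (⅓)*3/(-5 + 3))*(-1) = ((4 - 8) + (⅓)*3/(-2))*(-1) = (-4 + (⅓)*3*(-½))*(-1) = (-4 - ½)*(-1) = -9/2*(-1) = 9/2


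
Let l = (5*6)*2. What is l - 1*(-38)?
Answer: 98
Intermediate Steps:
l = 60 (l = 30*2 = 60)
l - 1*(-38) = 60 - 1*(-38) = 60 + 38 = 98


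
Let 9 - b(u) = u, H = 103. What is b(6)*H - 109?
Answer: 200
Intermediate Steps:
b(u) = 9 - u
b(6)*H - 109 = (9 - 1*6)*103 - 109 = (9 - 6)*103 - 109 = 3*103 - 109 = 309 - 109 = 200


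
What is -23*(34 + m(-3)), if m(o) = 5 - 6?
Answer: -759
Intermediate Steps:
m(o) = -1
-23*(34 + m(-3)) = -23*(34 - 1) = -23*33 = -759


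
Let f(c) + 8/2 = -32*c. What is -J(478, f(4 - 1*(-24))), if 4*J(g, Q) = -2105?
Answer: 2105/4 ≈ 526.25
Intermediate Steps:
f(c) = -4 - 32*c
J(g, Q) = -2105/4 (J(g, Q) = (¼)*(-2105) = -2105/4)
-J(478, f(4 - 1*(-24))) = -1*(-2105/4) = 2105/4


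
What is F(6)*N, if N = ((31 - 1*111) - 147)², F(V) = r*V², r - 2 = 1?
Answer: 5565132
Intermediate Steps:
r = 3 (r = 2 + 1 = 3)
F(V) = 3*V²
N = 51529 (N = ((31 - 111) - 147)² = (-80 - 147)² = (-227)² = 51529)
F(6)*N = (3*6²)*51529 = (3*36)*51529 = 108*51529 = 5565132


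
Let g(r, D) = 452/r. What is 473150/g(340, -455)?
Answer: 40217750/113 ≈ 3.5591e+5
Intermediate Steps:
473150/g(340, -455) = 473150/((452/340)) = 473150/((452*(1/340))) = 473150/(113/85) = 473150*(85/113) = 40217750/113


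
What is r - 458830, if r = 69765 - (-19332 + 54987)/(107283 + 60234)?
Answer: -21725012420/55839 ≈ -3.8907e+5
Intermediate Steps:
r = 3895595950/55839 (r = 69765 - 35655/167517 = 69765 - 1*11885/55839 = 69765 - 11885/55839 = 3895595950/55839 ≈ 69765.)
r - 458830 = 3895595950/55839 - 458830 = -21725012420/55839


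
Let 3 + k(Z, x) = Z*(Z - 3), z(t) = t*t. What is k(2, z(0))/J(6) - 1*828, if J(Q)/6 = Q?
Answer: -29813/36 ≈ -828.14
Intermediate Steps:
z(t) = t²
J(Q) = 6*Q
k(Z, x) = -3 + Z*(-3 + Z) (k(Z, x) = -3 + Z*(Z - 3) = -3 + Z*(-3 + Z))
k(2, z(0))/J(6) - 1*828 = (-3 + 2² - 3*2)/((6*6)) - 1*828 = (-3 + 4 - 6)/36 - 828 = (1/36)*(-5) - 828 = -5/36 - 828 = -29813/36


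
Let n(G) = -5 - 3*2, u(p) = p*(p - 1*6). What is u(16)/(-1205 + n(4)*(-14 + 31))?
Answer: -10/87 ≈ -0.11494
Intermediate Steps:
u(p) = p*(-6 + p) (u(p) = p*(p - 6) = p*(-6 + p))
n(G) = -11 (n(G) = -5 - 6 = -11)
u(16)/(-1205 + n(4)*(-14 + 31)) = (16*(-6 + 16))/(-1205 - 11*(-14 + 31)) = (16*10)/(-1205 - 11*17) = 160/(-1205 - 187) = 160/(-1392) = 160*(-1/1392) = -10/87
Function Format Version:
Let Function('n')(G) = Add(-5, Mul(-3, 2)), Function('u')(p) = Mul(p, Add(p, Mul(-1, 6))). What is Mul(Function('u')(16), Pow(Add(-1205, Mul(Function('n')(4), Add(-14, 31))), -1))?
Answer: Rational(-10, 87) ≈ -0.11494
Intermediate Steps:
Function('u')(p) = Mul(p, Add(-6, p)) (Function('u')(p) = Mul(p, Add(p, -6)) = Mul(p, Add(-6, p)))
Function('n')(G) = -11 (Function('n')(G) = Add(-5, -6) = -11)
Mul(Function('u')(16), Pow(Add(-1205, Mul(Function('n')(4), Add(-14, 31))), -1)) = Mul(Mul(16, Add(-6, 16)), Pow(Add(-1205, Mul(-11, Add(-14, 31))), -1)) = Mul(Mul(16, 10), Pow(Add(-1205, Mul(-11, 17)), -1)) = Mul(160, Pow(Add(-1205, -187), -1)) = Mul(160, Pow(-1392, -1)) = Mul(160, Rational(-1, 1392)) = Rational(-10, 87)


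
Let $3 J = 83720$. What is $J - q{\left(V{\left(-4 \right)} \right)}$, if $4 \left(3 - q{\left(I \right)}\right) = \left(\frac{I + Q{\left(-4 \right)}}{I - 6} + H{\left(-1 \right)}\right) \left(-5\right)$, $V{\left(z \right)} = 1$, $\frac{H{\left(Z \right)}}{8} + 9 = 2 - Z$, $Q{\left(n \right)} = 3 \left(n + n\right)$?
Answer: $\frac{335495}{12} \approx 27958.0$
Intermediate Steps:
$Q{\left(n \right)} = 6 n$ ($Q{\left(n \right)} = 3 \cdot 2 n = 6 n$)
$H{\left(Z \right)} = -56 - 8 Z$ ($H{\left(Z \right)} = -72 + 8 \left(2 - Z\right) = -72 - \left(-16 + 8 Z\right) = -56 - 8 Z$)
$J = \frac{83720}{3}$ ($J = \frac{1}{3} \cdot 83720 = \frac{83720}{3} \approx 27907.0$)
$q{\left(I \right)} = -57 + \frac{5 \left(-24 + I\right)}{4 \left(-6 + I\right)}$ ($q{\left(I \right)} = 3 - \frac{\left(\frac{I + 6 \left(-4\right)}{I - 6} - 48\right) \left(-5\right)}{4} = 3 - \frac{\left(\frac{I - 24}{-6 + I} + \left(-56 + 8\right)\right) \left(-5\right)}{4} = 3 - \frac{\left(\frac{-24 + I}{-6 + I} - 48\right) \left(-5\right)}{4} = 3 - \frac{\left(-48 + \frac{-24 + I}{-6 + I}\right) \left(-5\right)}{4} = 3 - \frac{240 - \frac{5 \left(-24 + I\right)}{-6 + I}}{4} = 3 + \left(-60 + \frac{5 \left(-24 + I\right)}{4 \left(-6 + I\right)}\right) = -57 + \frac{5 \left(-24 + I\right)}{4 \left(-6 + I\right)}$)
$J - q{\left(V{\left(-4 \right)} \right)} = \frac{83720}{3} - \frac{1248 - 223}{4 \left(-6 + 1\right)} = \frac{83720}{3} - \frac{1248 - 223}{4 \left(-5\right)} = \frac{83720}{3} - \frac{1}{4} \left(- \frac{1}{5}\right) 1025 = \frac{83720}{3} - - \frac{205}{4} = \frac{83720}{3} + \frac{205}{4} = \frac{335495}{12}$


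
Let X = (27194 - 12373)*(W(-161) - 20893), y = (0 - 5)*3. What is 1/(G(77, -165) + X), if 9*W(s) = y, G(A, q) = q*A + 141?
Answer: -3/929077256 ≈ -3.2290e-9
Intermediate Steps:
y = -15 (y = -5*3 = -15)
G(A, q) = 141 + A*q (G(A, q) = A*q + 141 = 141 + A*q)
W(s) = -5/3 (W(s) = (⅑)*(-15) = -5/3)
X = -929039564/3 (X = (27194 - 12373)*(-5/3 - 20893) = 14821*(-62684/3) = -929039564/3 ≈ -3.0968e+8)
1/(G(77, -165) + X) = 1/((141 + 77*(-165)) - 929039564/3) = 1/((141 - 12705) - 929039564/3) = 1/(-12564 - 929039564/3) = 1/(-929077256/3) = -3/929077256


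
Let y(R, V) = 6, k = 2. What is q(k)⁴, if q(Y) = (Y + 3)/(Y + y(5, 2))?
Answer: 625/4096 ≈ 0.15259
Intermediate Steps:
q(Y) = (3 + Y)/(6 + Y) (q(Y) = (Y + 3)/(Y + 6) = (3 + Y)/(6 + Y))
q(k)⁴ = ((3 + 2)/(6 + 2))⁴ = (5/8)⁴ = 625/4096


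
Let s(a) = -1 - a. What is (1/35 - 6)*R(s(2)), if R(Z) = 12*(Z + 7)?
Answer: -10032/35 ≈ -286.63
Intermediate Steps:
R(Z) = 84 + 12*Z (R(Z) = 12*(7 + Z) = 84 + 12*Z)
(1/35 - 6)*R(s(2)) = (1/35 - 6)*(84 + 12*(-1 - 1*2)) = (1/35 - 6)*(84 + 12*(-1 - 2)) = -209*(84 + 12*(-3))/35 = -209*(84 - 36)/35 = -209/35*48 = -10032/35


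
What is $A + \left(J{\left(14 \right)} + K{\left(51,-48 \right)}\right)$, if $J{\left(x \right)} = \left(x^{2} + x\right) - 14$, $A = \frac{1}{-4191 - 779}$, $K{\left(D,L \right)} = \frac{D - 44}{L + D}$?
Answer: $\frac{2957147}{14910} \approx 198.33$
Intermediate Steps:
$K{\left(D,L \right)} = \frac{-44 + D}{D + L}$
$A = - \frac{1}{4970}$ ($A = \frac{1}{-4970} = - \frac{1}{4970} \approx -0.00020121$)
$J{\left(x \right)} = -14 + x + x^{2}$ ($J{\left(x \right)} = \left(x + x^{2}\right) - 14 = -14 + x + x^{2}$)
$A + \left(J{\left(14 \right)} + K{\left(51,-48 \right)}\right) = - \frac{1}{4970} + \left(\left(-14 + 14 + 14^{2}\right) + \frac{-44 + 51}{51 - 48}\right) = - \frac{1}{4970} + \left(\left(-14 + 14 + 196\right) + \frac{1}{3} \cdot 7\right) = - \frac{1}{4970} + \left(196 + \frac{1}{3} \cdot 7\right) = - \frac{1}{4970} + \left(196 + \frac{7}{3}\right) = - \frac{1}{4970} + \frac{595}{3} = \frac{2957147}{14910}$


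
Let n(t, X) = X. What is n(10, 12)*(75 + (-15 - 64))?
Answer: -48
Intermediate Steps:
n(10, 12)*(75 + (-15 - 64)) = 12*(75 + (-15 - 64)) = 12*(75 - 79) = 12*(-4) = -48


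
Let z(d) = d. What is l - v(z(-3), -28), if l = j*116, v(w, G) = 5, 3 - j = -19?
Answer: 2547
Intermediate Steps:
j = 22 (j = 3 - 1*(-19) = 3 + 19 = 22)
l = 2552 (l = 22*116 = 2552)
l - v(z(-3), -28) = 2552 - 1*5 = 2552 - 5 = 2547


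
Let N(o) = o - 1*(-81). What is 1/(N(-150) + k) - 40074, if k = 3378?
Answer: -132604865/3309 ≈ -40074.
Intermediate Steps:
N(o) = 81 + o (N(o) = o + 81 = 81 + o)
1/(N(-150) + k) - 40074 = 1/((81 - 150) + 3378) - 40074 = 1/(-69 + 3378) - 40074 = 1/3309 - 40074 = -132604865/3309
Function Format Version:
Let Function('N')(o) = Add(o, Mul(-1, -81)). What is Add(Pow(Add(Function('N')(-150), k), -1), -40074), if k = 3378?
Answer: Rational(-132604865, 3309) ≈ -40074.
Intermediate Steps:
Function('N')(o) = Add(81, o) (Function('N')(o) = Add(o, 81) = Add(81, o))
Add(Pow(Add(Function('N')(-150), k), -1), -40074) = Add(Pow(Add(Add(81, -150), 3378), -1), -40074) = Add(Pow(Add(-69, 3378), -1), -40074) = Add(Pow(3309, -1), -40074) = Add(Rational(1, 3309), -40074) = Rational(-132604865, 3309)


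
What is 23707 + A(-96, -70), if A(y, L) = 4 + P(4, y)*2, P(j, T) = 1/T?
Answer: 1138127/48 ≈ 23711.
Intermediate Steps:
A(y, L) = 4 + 2/y
23707 + A(-96, -70) = 23707 + (4 + 2/(-96)) = 23707 + (4 + 2*(-1/96)) = 23707 + (4 - 1/48) = 23707 + 191/48 = 1138127/48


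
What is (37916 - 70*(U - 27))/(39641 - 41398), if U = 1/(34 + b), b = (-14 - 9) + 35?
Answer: -915503/40411 ≈ -22.655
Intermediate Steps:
b = 12 (b = -23 + 35 = 12)
U = 1/46 (U = 1/(34 + 12) = 1/46 ≈ 0.021739)
(37916 - 70*(U - 27))/(39641 - 41398) = (37916 - 70*(1/46 - 27))/(39641 - 41398) = (37916 - 70*(-1241/46))/(-1757) = (37916 + 43435/23)*(-1/1757) = (915503/23)*(-1/1757) = -915503/40411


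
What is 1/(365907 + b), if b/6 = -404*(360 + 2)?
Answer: -1/511581 ≈ -1.9547e-6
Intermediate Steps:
b = -877488 (b = 6*(-404*(360 + 2)) = 6*(-404*362) = 6*(-146248) = -877488)
1/(365907 + b) = 1/(365907 - 877488) = 1/(-511581) = -1/511581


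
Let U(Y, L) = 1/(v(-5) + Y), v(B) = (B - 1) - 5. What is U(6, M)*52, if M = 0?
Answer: -52/5 ≈ -10.400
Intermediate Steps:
v(B) = -6 + B (v(B) = (-1 + B) - 5 = -6 + B)
U(Y, L) = 1/(-11 + Y) (U(Y, L) = 1/((-6 - 5) + Y) = 1/(-11 + Y))
U(6, M)*52 = 52/(-11 + 6) = 52/(-5) = -⅕*52 = -52/5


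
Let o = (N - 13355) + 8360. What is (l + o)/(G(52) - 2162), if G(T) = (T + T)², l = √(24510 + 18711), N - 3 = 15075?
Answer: 10083/8654 + √43221/8654 ≈ 1.1891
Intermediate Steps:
N = 15078 (N = 3 + 15075 = 15078)
l = √43221 ≈ 207.90
o = 10083 (o = (15078 - 13355) + 8360 = 1723 + 8360 = 10083)
G(T) = 4*T² (G(T) = (2*T)² = 4*T²)
(l + o)/(G(52) - 2162) = (√43221 + 10083)/(4*52² - 2162) = (10083 + √43221)/(4*2704 - 2162) = (10083 + √43221)/(10816 - 2162) = (10083 + √43221)/8654 = (10083 + √43221)*(1/8654) = 10083/8654 + √43221/8654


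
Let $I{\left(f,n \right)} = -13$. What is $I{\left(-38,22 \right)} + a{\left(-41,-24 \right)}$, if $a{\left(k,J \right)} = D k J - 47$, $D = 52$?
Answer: $51108$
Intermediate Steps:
$a{\left(k,J \right)} = -47 + 52 J k$ ($a{\left(k,J \right)} = 52 k J - 47 = 52 J k - 47 = -47 + 52 J k$)
$I{\left(-38,22 \right)} + a{\left(-41,-24 \right)} = -13 - \left(47 + 1248 \left(-41\right)\right) = -13 + \left(-47 + 51168\right) = -13 + 51121 = 51108$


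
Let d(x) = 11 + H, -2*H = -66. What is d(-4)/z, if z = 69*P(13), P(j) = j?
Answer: 44/897 ≈ 0.049052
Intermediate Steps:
H = 33 (H = -½*(-66) = 33)
d(x) = 44 (d(x) = 11 + 33 = 44)
z = 897 (z = 69*13 = 897)
d(-4)/z = 44/897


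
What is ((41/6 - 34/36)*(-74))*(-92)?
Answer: 360824/9 ≈ 40092.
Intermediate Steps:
((41/6 - 34/36)*(-74))*(-92) = ((41*(⅙) - 34*1/36)*(-74))*(-92) = ((41/6 - 17/18)*(-74))*(-92) = ((53/9)*(-74))*(-92) = -3922/9*(-92) = 360824/9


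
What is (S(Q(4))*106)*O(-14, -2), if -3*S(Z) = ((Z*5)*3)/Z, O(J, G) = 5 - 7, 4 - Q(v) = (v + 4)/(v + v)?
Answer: 1060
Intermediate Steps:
Q(v) = 4 - (4 + v)/(2*v) (Q(v) = 4 - (v + 4)/(v + v) = 4 - (4 + v)/(2*v))
O(J, G) = -2
S(Z) = -5 (S(Z) = -(Z*5)*3/(3*Z) = -(5*Z)*3/(3*Z) = -15*Z/(3*Z) = -1/3*15 = -5)
(S(Q(4))*106)*O(-14, -2) = -5*106*(-2) = -530*(-2) = 1060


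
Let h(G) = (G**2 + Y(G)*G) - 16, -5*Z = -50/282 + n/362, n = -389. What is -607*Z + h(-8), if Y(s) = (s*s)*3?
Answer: -418539173/255210 ≈ -1640.0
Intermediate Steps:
Y(s) = 3*s**2 (Y(s) = s**2*3 = 3*s**2)
Z = 63899/255210 (Z = -(-50/282 - 389/362)/5 = -(-50*1/282 - 389*1/362)/5 = -(-25/141 - 389/362)/5 = -1/5*(-63899/51042) = 63899/255210 ≈ 0.25038)
h(G) = -16 + G**2 + 3*G**3 (h(G) = (G**2 + (3*G**2)*G) - 16 = (G**2 + 3*G**3) - 16 = -16 + G**2 + 3*G**3)
-607*Z + h(-8) = -607*63899/255210 + (-16 + (-8)**2 + 3*(-8)**3) = -38786693/255210 + (-16 + 64 + 3*(-512)) = -38786693/255210 + (-16 + 64 - 1536) = -38786693/255210 - 1488 = -418539173/255210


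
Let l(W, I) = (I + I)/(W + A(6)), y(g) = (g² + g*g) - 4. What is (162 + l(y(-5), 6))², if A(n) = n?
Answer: 4447881/169 ≈ 26319.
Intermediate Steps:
y(g) = -4 + 2*g² (y(g) = (g² + g²) - 4 = 2*g² - 4 = -4 + 2*g²)
l(W, I) = 2*I/(6 + W) (l(W, I) = (I + I)/(W + 6) = (2*I)/(6 + W) = 2*I/(6 + W))
(162 + l(y(-5), 6))² = (162 + 2*6/(6 + (-4 + 2*(-5)²)))² = (162 + 2*6/(6 + (-4 + 2*25)))² = (162 + 2*6/(6 + (-4 + 50)))² = (162 + 2*6/(6 + 46))² = (162 + 2*6/52)² = (162 + 2*6*(1/52))² = (162 + 3/13)² = (2109/13)² = 4447881/169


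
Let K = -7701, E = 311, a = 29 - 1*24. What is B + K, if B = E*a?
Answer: -6146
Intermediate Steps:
a = 5 (a = 29 - 24 = 5)
B = 1555 (B = 311*5 = 1555)
B + K = 1555 - 7701 = -6146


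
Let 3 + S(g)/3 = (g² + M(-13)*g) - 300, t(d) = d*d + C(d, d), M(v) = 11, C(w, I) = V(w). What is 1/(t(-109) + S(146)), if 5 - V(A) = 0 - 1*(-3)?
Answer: 1/79740 ≈ 1.2541e-5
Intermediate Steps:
V(A) = 2 (V(A) = 5 - (0 - 1*(-3)) = 5 - (0 + 3) = 5 - 1*3 = 5 - 3 = 2)
C(w, I) = 2
t(d) = 2 + d² (t(d) = d*d + 2 = d² + 2 = 2 + d²)
S(g) = -909 + 3*g² + 33*g (S(g) = -9 + 3*((g² + 11*g) - 300) = -9 + 3*(-300 + g² + 11*g) = -9 + (-900 + 3*g² + 33*g) = -909 + 3*g² + 33*g)
1/(t(-109) + S(146)) = 1/((2 + (-109)²) + (-909 + 3*146² + 33*146)) = 1/((2 + 11881) + (-909 + 3*21316 + 4818)) = 1/(11883 + (-909 + 63948 + 4818)) = 1/(11883 + 67857) = 1/79740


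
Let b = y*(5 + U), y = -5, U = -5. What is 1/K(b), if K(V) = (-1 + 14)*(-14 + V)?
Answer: -1/182 ≈ -0.0054945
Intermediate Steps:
b = 0 (b = -5*(5 - 5) = -5*0 = 0)
K(V) = -182 + 13*V (K(V) = 13*(-14 + V) = -182 + 13*V)
1/K(b) = 1/(-182 + 13*0) = 1/(-182 + 0) = 1/(-182) = -1/182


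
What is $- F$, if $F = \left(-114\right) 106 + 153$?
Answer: $11931$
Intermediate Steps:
$F = -11931$ ($F = -12084 + 153 = -11931$)
$- F = \left(-1\right) \left(-11931\right) = 11931$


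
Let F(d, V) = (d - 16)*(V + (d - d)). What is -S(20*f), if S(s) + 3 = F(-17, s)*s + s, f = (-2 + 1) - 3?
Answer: 211283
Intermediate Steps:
F(d, V) = V*(-16 + d) (F(d, V) = (-16 + d)*(V + 0) = (-16 + d)*V = V*(-16 + d))
f = -4 (f = -1 - 3 = -4)
S(s) = -3 + s - 33*s² (S(s) = -3 + ((s*(-16 - 17))*s + s) = -3 + ((s*(-33))*s + s) = -3 + ((-33*s)*s + s) = -3 + (-33*s² + s) = -3 + (s - 33*s²) = -3 + s - 33*s²)
-S(20*f) = -(-3 + 20*(-4) - 33*(20*(-4))²) = -(-3 - 80 - 33*(-80)²) = -(-3 - 80 - 33*6400) = -(-3 - 80 - 211200) = -1*(-211283) = 211283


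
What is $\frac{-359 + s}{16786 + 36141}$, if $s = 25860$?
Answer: $\frac{3643}{7561} \approx 0.48181$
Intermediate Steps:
$\frac{-359 + s}{16786 + 36141} = \frac{-359 + 25860}{16786 + 36141} = \frac{25501}{52927} = 25501 \cdot \frac{1}{52927} = \frac{3643}{7561}$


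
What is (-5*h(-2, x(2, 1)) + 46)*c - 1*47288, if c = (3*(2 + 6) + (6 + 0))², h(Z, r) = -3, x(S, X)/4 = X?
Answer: 7612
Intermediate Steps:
x(S, X) = 4*X
c = 900 (c = (3*8 + 6)² = (24 + 6)² = 30² = 900)
(-5*h(-2, x(2, 1)) + 46)*c - 1*47288 = (-5*(-3) + 46)*900 - 1*47288 = (15 + 46)*900 - 47288 = 61*900 - 47288 = 54900 - 47288 = 7612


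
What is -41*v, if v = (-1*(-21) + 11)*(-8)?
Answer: 10496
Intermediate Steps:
v = -256 (v = (21 + 11)*(-8) = 32*(-8) = -256)
-41*v = -41*(-256) = 10496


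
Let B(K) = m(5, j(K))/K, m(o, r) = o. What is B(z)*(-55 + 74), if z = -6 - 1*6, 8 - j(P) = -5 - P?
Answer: -95/12 ≈ -7.9167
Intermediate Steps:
j(P) = 13 + P (j(P) = 8 - (-5 - P) = 8 + (5 + P) = 13 + P)
z = -12 (z = -6 - 6 = -12)
B(K) = 5/K
B(z)*(-55 + 74) = (5/(-12))*(-55 + 74) = (5*(-1/12))*19 = -5/12*19 = -95/12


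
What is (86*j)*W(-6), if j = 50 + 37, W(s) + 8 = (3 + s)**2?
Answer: 7482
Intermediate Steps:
W(s) = -8 + (3 + s)**2
j = 87
(86*j)*W(-6) = (86*87)*(-8 + (3 - 6)**2) = 7482*(-8 + (-3)**2) = 7482*(-8 + 9) = 7482*1 = 7482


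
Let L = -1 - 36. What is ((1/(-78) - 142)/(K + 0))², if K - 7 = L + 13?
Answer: 122699929/1758276 ≈ 69.784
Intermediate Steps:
L = -37
K = -17 (K = 7 + (-37 + 13) = 7 - 24 = -17)
((1/(-78) - 142)/(K + 0))² = ((1/(-78) - 142)/(-17 + 0))² = ((-1/78 - 142)/(-17))² = (-11077/78*(-1/17))² = (11077/1326)² = 122699929/1758276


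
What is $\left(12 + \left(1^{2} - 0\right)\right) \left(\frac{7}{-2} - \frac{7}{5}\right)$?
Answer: $- \frac{637}{10} \approx -63.7$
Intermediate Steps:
$\left(12 + \left(1^{2} - 0\right)\right) \left(\frac{7}{-2} - \frac{7}{5}\right) = \left(12 + \left(1 + 0\right)\right) \left(7 \left(- \frac{1}{2}\right) - \frac{7}{5}\right) = \left(12 + 1\right) \left(- \frac{7}{2} - \frac{7}{5}\right) = 13 \left(- \frac{49}{10}\right) = - \frac{637}{10}$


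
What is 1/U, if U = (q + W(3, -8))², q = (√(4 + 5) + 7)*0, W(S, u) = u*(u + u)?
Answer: 1/16384 ≈ 6.1035e-5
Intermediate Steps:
W(S, u) = 2*u² (W(S, u) = u*(2*u) = 2*u²)
q = 0 (q = (√9 + 7)*0 = (3 + 7)*0 = 10*0 = 0)
U = 16384 (U = (0 + 2*(-8)²)² = (0 + 2*64)² = (0 + 128)² = 128² = 16384)
1/U = 1/16384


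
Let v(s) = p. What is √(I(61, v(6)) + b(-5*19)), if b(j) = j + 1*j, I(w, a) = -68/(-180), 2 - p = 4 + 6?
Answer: I*√42665/15 ≈ 13.77*I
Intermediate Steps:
p = -8 (p = 2 - (4 + 6) = 2 - 1*10 = 2 - 10 = -8)
v(s) = -8
I(w, a) = 17/45 (I(w, a) = -68*(-1/180) = 17/45)
b(j) = 2*j (b(j) = j + j = 2*j)
√(I(61, v(6)) + b(-5*19)) = √(17/45 + 2*(-5*19)) = √(17/45 + 2*(-95)) = √(17/45 - 190) = √(-8533/45) = I*√42665/15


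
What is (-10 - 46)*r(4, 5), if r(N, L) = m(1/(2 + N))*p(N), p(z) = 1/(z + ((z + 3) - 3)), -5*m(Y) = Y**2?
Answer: 7/180 ≈ 0.038889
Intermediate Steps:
m(Y) = -Y**2/5
p(z) = 1/(2*z) (p(z) = 1/(z + ((3 + z) - 3)) = 1/(z + z) = 1/(2*z))
r(N, L) = -1/(10*N*(2 + N)**2) (r(N, L) = (-1/(5*(2 + N)**2))*(1/(2*N)) = -1/(10*N*(2 + N)**2))
(-10 - 46)*r(4, 5) = (-10 - 46)*(-1/10/(4*(2 + 4)**2)) = -(-28)/(5*4*6**2) = -(-28)/(5*4*36) = -56*(-1/1440) = 7/180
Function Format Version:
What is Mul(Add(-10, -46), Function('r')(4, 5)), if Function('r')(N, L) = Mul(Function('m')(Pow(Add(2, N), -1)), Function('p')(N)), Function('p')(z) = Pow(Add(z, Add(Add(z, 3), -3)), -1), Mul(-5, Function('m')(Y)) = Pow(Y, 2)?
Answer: Rational(7, 180) ≈ 0.038889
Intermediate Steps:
Function('m')(Y) = Mul(Rational(-1, 5), Pow(Y, 2))
Function('p')(z) = Mul(Rational(1, 2), Pow(z, -1)) (Function('p')(z) = Pow(Add(z, Add(Add(3, z), -3)), -1) = Pow(Add(z, z), -1) = Pow(Mul(2, z), -1) = Mul(Rational(1, 2), Pow(z, -1)))
Function('r')(N, L) = Mul(Rational(-1, 10), Pow(N, -1), Pow(Add(2, N), -2)) (Function('r')(N, L) = Mul(Mul(Rational(-1, 5), Pow(Pow(Add(2, N), -1), 2)), Mul(Rational(1, 2), Pow(N, -1))) = Mul(Mul(Rational(-1, 5), Pow(Add(2, N), -2)), Mul(Rational(1, 2), Pow(N, -1))) = Mul(Rational(-1, 10), Pow(N, -1), Pow(Add(2, N), -2)))
Mul(Add(-10, -46), Function('r')(4, 5)) = Mul(Add(-10, -46), Mul(Rational(-1, 10), Pow(4, -1), Pow(Add(2, 4), -2))) = Mul(-56, Mul(Rational(-1, 10), Rational(1, 4), Pow(6, -2))) = Mul(-56, Mul(Rational(-1, 10), Rational(1, 4), Rational(1, 36))) = Mul(-56, Rational(-1, 1440)) = Rational(7, 180)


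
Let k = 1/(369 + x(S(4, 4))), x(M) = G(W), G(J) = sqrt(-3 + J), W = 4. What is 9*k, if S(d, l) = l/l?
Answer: 9/370 ≈ 0.024324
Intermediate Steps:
S(d, l) = 1
x(M) = 1 (x(M) = sqrt(-3 + 4) = sqrt(1) = 1)
k = 1/370 (k = 1/(369 + 1) = 1/370 ≈ 0.0027027)
9*k = 9*(1/370) = 9/370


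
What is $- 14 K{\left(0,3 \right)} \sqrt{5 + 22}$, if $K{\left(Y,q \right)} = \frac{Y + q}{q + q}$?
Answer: $- 21 \sqrt{3} \approx -36.373$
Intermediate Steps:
$K{\left(Y,q \right)} = \frac{Y + q}{2 q}$
$- 14 K{\left(0,3 \right)} \sqrt{5 + 22} = - 14 \frac{0 + 3}{2 \cdot 3} \sqrt{5 + 22} = - 14 \cdot \frac{1}{2} \cdot \frac{1}{3} \cdot 3 \sqrt{27} = \left(-14\right) \frac{1}{2} \cdot 3 \sqrt{3} = - 7 \cdot 3 \sqrt{3} = - 21 \sqrt{3}$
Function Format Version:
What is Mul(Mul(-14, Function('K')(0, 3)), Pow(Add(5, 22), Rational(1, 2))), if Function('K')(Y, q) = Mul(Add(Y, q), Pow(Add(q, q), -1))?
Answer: Mul(-21, Pow(3, Rational(1, 2))) ≈ -36.373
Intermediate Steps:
Function('K')(Y, q) = Mul(Rational(1, 2), Pow(q, -1), Add(Y, q)) (Function('K')(Y, q) = Mul(Add(Y, q), Pow(Mul(2, q), -1)) = Mul(Add(Y, q), Mul(Rational(1, 2), Pow(q, -1))) = Mul(Rational(1, 2), Pow(q, -1), Add(Y, q)))
Mul(Mul(-14, Function('K')(0, 3)), Pow(Add(5, 22), Rational(1, 2))) = Mul(Mul(-14, Mul(Rational(1, 2), Pow(3, -1), Add(0, 3))), Pow(Add(5, 22), Rational(1, 2))) = Mul(Mul(-14, Mul(Rational(1, 2), Rational(1, 3), 3)), Pow(27, Rational(1, 2))) = Mul(Mul(-14, Rational(1, 2)), Mul(3, Pow(3, Rational(1, 2)))) = Mul(-7, Mul(3, Pow(3, Rational(1, 2)))) = Mul(-21, Pow(3, Rational(1, 2)))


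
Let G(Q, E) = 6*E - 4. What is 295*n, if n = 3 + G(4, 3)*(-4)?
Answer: -15635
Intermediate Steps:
G(Q, E) = -4 + 6*E
n = -53 (n = 3 + (-4 + 6*3)*(-4) = 3 + (-4 + 18)*(-4) = 3 + 14*(-4) = 3 - 56 = -53)
295*n = 295*(-53) = -15635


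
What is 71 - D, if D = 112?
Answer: -41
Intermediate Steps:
71 - D = 71 - 1*112 = 71 - 112 = -41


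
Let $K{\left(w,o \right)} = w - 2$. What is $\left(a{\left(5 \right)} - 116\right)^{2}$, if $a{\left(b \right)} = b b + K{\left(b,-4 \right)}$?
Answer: $7744$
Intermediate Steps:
$K{\left(w,o \right)} = -2 + w$
$a{\left(b \right)} = -2 + b + b^{2}$ ($a{\left(b \right)} = b b + \left(-2 + b\right) = b^{2} + \left(-2 + b\right) = -2 + b + b^{2}$)
$\left(a{\left(5 \right)} - 116\right)^{2} = \left(\left(-2 + 5 + 5^{2}\right) - 116\right)^{2} = \left(\left(-2 + 5 + 25\right) - 116\right)^{2} = \left(28 - 116\right)^{2} = \left(-88\right)^{2} = 7744$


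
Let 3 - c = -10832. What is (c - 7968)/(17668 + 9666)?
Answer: 2867/27334 ≈ 0.10489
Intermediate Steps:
c = 10835 (c = 3 - 1*(-10832) = 3 + 10832 = 10835)
(c - 7968)/(17668 + 9666) = (10835 - 7968)/(17668 + 9666) = 2867/27334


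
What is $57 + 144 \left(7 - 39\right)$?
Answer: $-4551$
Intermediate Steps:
$57 + 144 \left(7 - 39\right) = 57 + 144 \left(-32\right) = 57 - 4608 = -4551$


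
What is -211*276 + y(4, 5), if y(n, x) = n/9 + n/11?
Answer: -5765284/99 ≈ -58235.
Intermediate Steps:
y(n, x) = 20*n/99 (y(n, x) = n*(⅑) + n*(1/11) = n/9 + n/11 = 20*n/99)
-211*276 + y(4, 5) = -211*276 + (20/99)*4 = -58236 + 80/99 = -5765284/99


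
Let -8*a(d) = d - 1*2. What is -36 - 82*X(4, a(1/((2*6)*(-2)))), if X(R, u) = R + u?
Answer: -36953/96 ≈ -384.93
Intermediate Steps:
a(d) = ¼ - d/8 (a(d) = -(d - 1*2)/8 = -(d - 2)/8 = -(-2 + d)/8 = ¼ - d/8)
-36 - 82*X(4, a(1/((2*6)*(-2)))) = -36 - 82*(4 + (¼ - 1/(8*((2*6)*(-2))))) = -36 - 82*(4 + (¼ - 1/(8*(12*(-2))))) = -36 - 82*(4 + (¼ - ⅛/(-24))) = -36 - 82*(4 + (¼ - ⅛*(-1/24))) = -36 - 82*(4 + (¼ + 1/192)) = -36 - 82*(4 + 49/192) = -36 - 82*817/192 = -36 - 33497/96 = -36953/96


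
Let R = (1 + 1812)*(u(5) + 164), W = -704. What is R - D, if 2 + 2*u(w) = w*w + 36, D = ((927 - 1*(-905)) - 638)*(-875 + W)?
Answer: 4472283/2 ≈ 2.2361e+6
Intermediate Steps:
D = -1885326 (D = ((927 - 1*(-905)) - 638)*(-875 - 704) = ((927 + 905) - 638)*(-1579) = (1832 - 638)*(-1579) = 1194*(-1579) = -1885326)
u(w) = 17 + w²/2 (u(w) = -1 + (w*w + 36)/2 = -1 + (w² + 36)/2 = -1 + (36 + w²)/2 = -1 + (18 + w²/2) = 17 + w²/2)
R = 701631/2 (R = (1 + 1812)*((17 + (½)*5²) + 164) = 1813*((17 + (½)*25) + 164) = 1813*((17 + 25/2) + 164) = 1813*(59/2 + 164) = 1813*(387/2) = 701631/2 ≈ 3.5082e+5)
R - D = 701631/2 - 1*(-1885326) = 701631/2 + 1885326 = 4472283/2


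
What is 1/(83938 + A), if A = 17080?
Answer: 1/101018 ≈ 9.8992e-6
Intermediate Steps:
1/(83938 + A) = 1/(83938 + 17080) = 1/101018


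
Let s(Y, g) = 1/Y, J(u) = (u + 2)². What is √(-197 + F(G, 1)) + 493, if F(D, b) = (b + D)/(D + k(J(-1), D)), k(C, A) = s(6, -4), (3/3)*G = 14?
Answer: 493 + I*√56627/17 ≈ 493.0 + 13.998*I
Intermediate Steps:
G = 14
J(u) = (2 + u)²
k(C, A) = ⅙ (k(C, A) = 1/6 = ⅙)
F(D, b) = (D + b)/(⅙ + D) (F(D, b) = (b + D)/(D + ⅙) = (D + b)/(⅙ + D))
√(-197 + F(G, 1)) + 493 = √(-197 + 6*(14 + 1)/(1 + 6*14)) + 493 = √(-197 + 6*15/(1 + 84)) + 493 = √(-197 + 6*15/85) + 493 = √(-197 + 6*(1/85)*15) + 493 = √(-197 + 18/17) + 493 = √(-3331/17) + 493 = I*√56627/17 + 493 = 493 + I*√56627/17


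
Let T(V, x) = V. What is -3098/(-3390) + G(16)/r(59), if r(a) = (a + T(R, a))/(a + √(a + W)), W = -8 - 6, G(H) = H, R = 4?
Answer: 565889/35595 + 16*√5/21 ≈ 17.602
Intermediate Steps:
W = -14
r(a) = (4 + a)/(a + √(-14 + a)) (r(a) = (a + 4)/(a + √(a - 14)) = (4 + a)/(a + √(-14 + a)))
-3098/(-3390) + G(16)/r(59) = -3098/(-3390) + 16/(((4 + 59)/(59 + √(-14 + 59)))) = -3098*(-1/3390) + 16/((63/(59 + √45))) = 1549/1695 + 16/((63/(59 + 3*√5))) = 1549/1695 + 16*(59/63 + √5/21) = 1549/1695 + (944/63 + 16*√5/21) = 565889/35595 + 16*√5/21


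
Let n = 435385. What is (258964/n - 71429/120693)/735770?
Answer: 156026887/38663184426464850 ≈ 4.0355e-9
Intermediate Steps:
(258964/n - 71429/120693)/735770 = (258964/435385 - 71429/120693)/735770 = (258964*(1/435385) - 71429*1/120693)*(1/735770) = (258964/435385 - 71429/120693)*(1/735770) = (156026887/52547921805)*(1/735770) = 156026887/38663184426464850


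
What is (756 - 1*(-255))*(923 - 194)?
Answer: 737019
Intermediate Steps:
(756 - 1*(-255))*(923 - 194) = (756 + 255)*729 = 1011*729 = 737019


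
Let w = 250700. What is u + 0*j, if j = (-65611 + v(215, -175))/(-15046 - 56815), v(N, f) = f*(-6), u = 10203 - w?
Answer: -240497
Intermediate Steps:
u = -240497 (u = 10203 - 1*250700 = 10203 - 250700 = -240497)
v(N, f) = -6*f
j = 64561/71861 (j = (-65611 - 6*(-175))/(-15046 - 56815) = (-65611 + 1050)/(-71861) = -64561*(-1/71861) = 64561/71861 ≈ 0.89841)
u + 0*j = -240497 + 0*(64561/71861) = -240497 + 0 = -240497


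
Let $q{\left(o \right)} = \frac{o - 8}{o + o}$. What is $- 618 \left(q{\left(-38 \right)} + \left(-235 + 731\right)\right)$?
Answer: $- \frac{5831139}{19} \approx -3.069 \cdot 10^{5}$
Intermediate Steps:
$q{\left(o \right)} = \frac{-8 + o}{2 o}$
$- 618 \left(q{\left(-38 \right)} + \left(-235 + 731\right)\right) = - 618 \left(\frac{-8 - 38}{2 \left(-38\right)} + \left(-235 + 731\right)\right) = - 618 \left(\frac{1}{2} \left(- \frac{1}{38}\right) \left(-46\right) + 496\right) = - 618 \left(\frac{23}{38} + 496\right) = \left(-618\right) \frac{18871}{38} = - \frac{5831139}{19}$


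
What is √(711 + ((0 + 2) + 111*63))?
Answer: √7706 ≈ 87.784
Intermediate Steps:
√(711 + ((0 + 2) + 111*63)) = √(711 + (2 + 6993)) = √(711 + 6995) = √7706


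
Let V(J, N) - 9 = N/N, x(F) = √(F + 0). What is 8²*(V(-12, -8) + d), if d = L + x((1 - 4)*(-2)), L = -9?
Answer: 64 + 64*√6 ≈ 220.77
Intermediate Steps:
x(F) = √F
V(J, N) = 10 (V(J, N) = 9 + N/N = 9 + 1 = 10)
d = -9 + √6 (d = -9 + √((1 - 4)*(-2)) = -9 + √(-3*(-2)) = -9 + √6 ≈ -6.5505)
8²*(V(-12, -8) + d) = 8²*(10 + (-9 + √6)) = 64*(1 + √6) = 64 + 64*√6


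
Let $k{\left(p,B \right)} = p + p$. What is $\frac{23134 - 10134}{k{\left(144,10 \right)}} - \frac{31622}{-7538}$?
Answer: $\frac{6693821}{135684} \approx 49.334$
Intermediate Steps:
$k{\left(p,B \right)} = 2 p$
$\frac{23134 - 10134}{k{\left(144,10 \right)}} - \frac{31622}{-7538} = \frac{23134 - 10134}{2 \cdot 144} - \frac{31622}{-7538} = \frac{13000}{288} - - \frac{15811}{3769} = 13000 \cdot \frac{1}{288} + \frac{15811}{3769} = \frac{1625}{36} + \frac{15811}{3769} = \frac{6693821}{135684}$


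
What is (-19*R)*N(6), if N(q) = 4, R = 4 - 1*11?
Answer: 532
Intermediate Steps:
R = -7 (R = 4 - 11 = -7)
(-19*R)*N(6) = -19*(-7)*4 = 133*4 = 532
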